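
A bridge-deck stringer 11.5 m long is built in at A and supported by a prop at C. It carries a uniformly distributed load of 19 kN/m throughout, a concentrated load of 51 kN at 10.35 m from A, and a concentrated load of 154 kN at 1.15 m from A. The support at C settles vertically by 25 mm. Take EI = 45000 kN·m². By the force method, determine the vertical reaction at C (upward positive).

R_C = 125.3 kN

Take the reaction at C as the redundant and release it; the primary structure is a cantilever fixed at A.
Deflection at C on the released cantilever, summing each load's contribution:
  UDL 19: wL⁴/(8EI) = 41539/EI
  point load 51 at a = 10.35: Pa²(3L − a)/(6EI) = 21990/EI
  point load 154 at a = 1.15: Pa²(3L − a)/(6EI) = 1132/EI
  δ_0 = 64661/EI
Tip deflection under a unit load at C: L³/(3EI) = 507/EI.
With EI = 45000 kN·m²: δ_0 = 1.4369 m and δ_{CC} = 0.011266 m/kN.
Compatibility — the beam at C must follow the support down by 0.025 m: δ_0 − R_C·δ_{CC} = 0.025, so R_C = (1.4369 − 0.025)/0.011266 = 125.3 kN.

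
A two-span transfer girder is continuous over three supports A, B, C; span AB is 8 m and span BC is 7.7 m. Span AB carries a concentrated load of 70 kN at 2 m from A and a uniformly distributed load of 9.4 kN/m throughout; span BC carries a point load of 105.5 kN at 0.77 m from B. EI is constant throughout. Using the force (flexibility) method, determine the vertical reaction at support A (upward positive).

R_A = 76.87 kN

Release continuity at B by inserting a hinge; the redundant is the internal moment M_B. The primary structure is two simply-supported spans AB and BC.
Discontinuity in slope at B on the released structure — sum the simple-span end rotations:
  span AB: point load 70 at a = 2: Pab(L + a)/(6LEI) = 175/EI
  span AB: UDL 9.4: wL³/(24EI) = 200.5/EI
  span BC: point load 105.5 at a = 0.77: Pab(L + b)/(6LEI) = 178.3/EI
  relative rotation θ_0 = (375.5 + 178.3)/EI = 553.8/EI
A unit hogging moment at B produces rotation L₁/(3EI) + L₂/(3EI) = 5.233/EI.
Compatibility: M_B·(L₁+L₂)/(3EI) = θ_0, giving M_B = 105.8 kN·m (hogging).
Span AB, ΣM about A with M_B applied at B: R_B^{AB}·8 = 440.8 + 105.8, so R_B^{AB} = 68.33 kN and R_A = 145.2 − 68.33 = 76.87 kN.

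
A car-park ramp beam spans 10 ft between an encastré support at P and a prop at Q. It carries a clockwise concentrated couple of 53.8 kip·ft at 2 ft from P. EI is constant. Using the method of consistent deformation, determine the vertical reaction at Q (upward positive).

Choose R_Q as the redundant. The primary structure is the cantilever fixed at P.
Free-end deflection of the primary structure under the applied loading (downward +):
  clockwise couple 53.8 at a = 2: M₀a(2L − a)/(2EI) = 968.4/EI
Flexibility coefficient — unit upward force at Q: δ_{QQ} = L³/(3EI) = 333.3/EI.
Compatibility at Q: δ_0 − R_Q·δ_{QQ} = 0, so R_Q = 968.4/333.3 = 2.905 kip.

R_Q = 2.905 kip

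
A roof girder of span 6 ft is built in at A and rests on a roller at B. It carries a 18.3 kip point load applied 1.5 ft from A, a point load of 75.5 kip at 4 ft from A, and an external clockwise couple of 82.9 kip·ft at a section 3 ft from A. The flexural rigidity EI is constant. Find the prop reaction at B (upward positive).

Choose R_B as the redundant. The primary structure is the cantilever fixed at A.
Free-end deflection of the primary structure under the applied loading (downward +):
  point load 18.3 at a = 1.5: Pa²(3L − a)/(6EI) = 113.2/EI
  point load 75.5 at a = 4: Pa²(3L − a)/(6EI) = 2819/EI
  clockwise couple 82.9 at a = 3: M₀a(2L − a)/(2EI) = 1119/EI
  δ_0 = 4051/EI
Flexibility coefficient — unit upward force at B: δ_{BB} = L³/(3EI) = 72/EI.
The prop prevents deflection at B: R_B = δ_0/δ_{BB} = 4051/72 = 56.26 kip.

R_B = 56.26 kip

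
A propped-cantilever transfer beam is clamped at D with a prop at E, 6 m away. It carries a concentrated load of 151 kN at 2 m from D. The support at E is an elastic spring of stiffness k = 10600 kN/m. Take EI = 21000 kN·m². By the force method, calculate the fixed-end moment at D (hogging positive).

M_D = 171.4 kN·m

Release the roller at E. Primary structure: cantilever fixed at D.
Free-end deflection of the primary structure under the applied loading (downward +):
  point load 151 at a = 2: Pa²(3L − a)/(6EI) = 1611/EI
Tip deflection under a unit load at E: L³/(3EI) = 72/EI.
With EI = 21000 kN·m²: δ_0 = 0.076698 m and δ_{EE} = 0.003429 m/kN.
Compatibility — the spring shortens by R_E/k under the reaction it provides: δ_0 − R_E·δ_{EE} = R_E/k. With 1/k = 0.000094 m/kN, R_E = δ_0 / (δ_{EE} + 1/k) = 0.076698 / (0.003429 + 0.000094) = 21.77 kN.
Moment equilibrium about D: M_D = Σ(load moments about D) − R_E·L = 302 − 21.77×6 = 171.4 kN·m.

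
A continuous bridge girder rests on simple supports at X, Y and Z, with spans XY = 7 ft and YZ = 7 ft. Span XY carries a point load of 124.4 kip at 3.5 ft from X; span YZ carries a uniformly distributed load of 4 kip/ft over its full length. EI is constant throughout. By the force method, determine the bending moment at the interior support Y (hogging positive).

M_Y = 93.89 kip·ft

Take M_Y as the redundant. Released structure: two simple spans XY and YZ with a hinge at Y.
Discontinuity in slope at Y on the released structure — sum the simple-span end rotations:
  span XY: point load 124.4 at a = 3.5: Pab(L + a)/(6LEI) = 381/EI
  span YZ: UDL 4: wL³/(24EI) = 57.17/EI
  relative rotation θ_0 = (381 + 57.17)/EI = 438.1/EI
A unit hogging moment at Y produces rotation L₁/(3EI) + L₂/(3EI) = 4.667/EI.
Slope continuity at Y: θ_0 = M_Y·4.667/EI, so M_Y = 438.1/4.667 = 93.89 kip·ft (hogging).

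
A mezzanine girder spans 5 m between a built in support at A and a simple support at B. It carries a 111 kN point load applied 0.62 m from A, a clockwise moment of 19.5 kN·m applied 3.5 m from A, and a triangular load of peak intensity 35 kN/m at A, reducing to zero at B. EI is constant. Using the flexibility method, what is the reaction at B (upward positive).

Choose R_B as the redundant. The primary structure is the cantilever fixed at A.
Primary-structure tip deflection at B by superposition:
  point load 111 at a = 0.62: Pa²(3L − a)/(6EI) = 102.3/EI
  clockwise couple 19.5 at a = 3.5: M₀a(2L − a)/(2EI) = 221.8/EI
  triangular load, peak 35 at the fixed end: w₀L⁴/(30EI) = 729.2/EI
  δ_0 = 1053/EI
Flexibility coefficient — unit upward force at B: δ_{BB} = L³/(3EI) = 41.67/EI.
Compatibility at B: δ_0 − R_B·δ_{BB} = 0, so R_B = 1053/41.67 = 25.28 kN.

R_B = 25.28 kN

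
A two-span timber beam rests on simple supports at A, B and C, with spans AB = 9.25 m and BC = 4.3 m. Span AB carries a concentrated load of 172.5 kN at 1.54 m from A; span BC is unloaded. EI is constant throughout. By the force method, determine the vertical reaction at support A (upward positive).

R_A = 134.3 kN

Release continuity at B by inserting a hinge; the redundant is the internal moment M_B. The primary structure is two simply-supported spans AB and BC.
End slopes at the hinge B, treating each span as simply supported:
  span AB: point load 172.5 at a = 1.54: Pab(L + a)/(6LEI) = 398.2/EI
  relative rotation θ_0 = (398.2 + 0)/EI = 398.2/EI
A unit hogging moment at B produces rotation L₁/(3EI) + L₂/(3EI) = 4.517/EI.
Compatibility: M_B·(L₁+L₂)/(3EI) = θ_0, giving M_B = 88.16 kN·m (hogging).
Span AB, ΣM about A with M_B applied at B: R_B^{AB}·9.25 = 265.6 + 88.16, so R_B^{AB} = 38.25 kN and R_A = 172.5 − 38.25 = 134.3 kN.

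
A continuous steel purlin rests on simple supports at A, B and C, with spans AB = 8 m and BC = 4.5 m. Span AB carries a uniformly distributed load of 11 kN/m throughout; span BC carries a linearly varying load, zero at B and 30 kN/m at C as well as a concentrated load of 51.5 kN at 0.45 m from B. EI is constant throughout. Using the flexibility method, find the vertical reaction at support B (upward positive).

R_B = 139.3 kN

Insert a hinge at B; M_B is the redundant, and each span becomes simply supported.
Discontinuity in slope at B on the released structure — sum the simple-span end rotations:
  span AB: UDL 11: wL³/(24EI) = 234.7/EI
  span BC: triangular load, peak 30: 7w₀L³/(360EI) = 53.16/EI
  span BC: point load 51.5 at a = 0.45: Pab(L + b)/(6LEI) = 29.72/EI
  relative rotation θ_0 = (234.7 + 82.88)/EI = 317.5/EI
A unit hogging moment at B produces rotation L₁/(3EI) + L₂/(3EI) = 4.167/EI.
Compatibility: M_B·(L₁+L₂)/(3EI) = θ_0, giving M_B = 76.21 kN·m (hogging).
Span AB, ΣM about A with M_B applied at B: R_B^{AB}·8 = 352 + 76.21, so R_B^{AB} = 53.53 kN and R_A = 88 − 53.53 = 34.47 kN.
Span BC, ΣM about C: R_B^{BC}·4.5 = 309.8 + 76.21, so R_B^{BC} = 85.79 kN and R_C = 119 − 85.79 = 33.21 kN.
R_B = 53.53 + 85.79 = 139.3 kN.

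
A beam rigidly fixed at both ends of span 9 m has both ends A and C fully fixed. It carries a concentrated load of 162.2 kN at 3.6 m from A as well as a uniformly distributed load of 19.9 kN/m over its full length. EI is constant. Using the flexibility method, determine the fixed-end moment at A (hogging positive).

M_A = 344.5 kN·m

Take the two fixed-end moments M_A, M_C as redundants; the released structure is the simple span AC.
End rotations of the released simple span under the applied load (×1/EI):
  at A: point load 162.2 at a = 3.6: Pab(L + b)/(6LEI) = 840.8/EI
  at C: point load 162.2 at a = 3.6: Pab(L + a)/(6LEI) = 735.7/EI
  at A: UDL 19.9: wL³/(24EI) = 604.5/EI
  at C: UDL 19.9: wL³/(24EI) = 604.5/EI
  θ_A0 = 1445/EI,  θ_C0 = 1340/EI
Flexibility coefficients: a unit moment at one end gives L/(3EI) there and L/(6EI) at the far end, so f₁₁ = f₂₂ = 3/EI and f₁₂ = f₂₁ = 1.5/EI.
Compatibility — zero rotation at each built-in end:
  3 M_A + 1.5 M_C = 1445
  1.5 M_A + 3 M_C = 1340
Solving the pair gives M_A = 344.5 kN·m and M_C = 274.5 kN·m (hogging).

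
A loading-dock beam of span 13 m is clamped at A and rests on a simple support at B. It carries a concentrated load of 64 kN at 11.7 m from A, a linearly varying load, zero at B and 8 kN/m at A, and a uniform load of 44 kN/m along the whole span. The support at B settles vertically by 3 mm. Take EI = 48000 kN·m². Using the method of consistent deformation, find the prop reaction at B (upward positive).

R_B = 279.1 kN

Take the reaction at B as the redundant and release it; the primary structure is a cantilever fixed at A.
Downward deflection at the released point B due to the loads:
  point load 64 at a = 11.7: Pa²(3L − a)/(6EI) = 39862/EI
  triangular load, peak 8 at the fixed end: w₀L⁴/(30EI) = 7616/EI
  UDL 44: wL⁴/(8EI) = 157086/EI
  δ_0 = 204564/EI
Flexibility coefficient — unit upward force at B: δ_{BB} = L³/(3EI) = 732.3/EI.
With EI = 48000 kN·m²: δ_0 = 4.2618 m and δ_{BB} = 0.015257 m/kN.
Compatibility — the beam at B must follow the support down by 0.003 m: δ_0 − R_B·δ_{BB} = 0.003, so R_B = (4.2618 − 0.003)/0.015257 = 279.1 kN.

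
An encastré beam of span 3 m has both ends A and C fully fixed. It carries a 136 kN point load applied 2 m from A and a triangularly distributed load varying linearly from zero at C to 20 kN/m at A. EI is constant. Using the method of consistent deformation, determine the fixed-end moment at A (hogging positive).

Release both end moments; the primary structure is a simply-supported span AC with redundants M_A and M_C.
End rotations of the released simple span under the applied load (×1/EI):
  at A: point load 136 at a = 2: Pab(L + b)/(6LEI) = 60.44/EI
  at C: point load 136 at a = 2: Pab(L + a)/(6LEI) = 75.56/EI
  at A: triangular load, peak 20: w₀L³/(45EI) = 12/EI
  at C: triangular load, peak 20: 7w₀L³/(360EI) = 10.5/EI
  θ_A0 = 72.44/EI,  θ_C0 = 86.06/EI
Flexibility coefficients: a unit moment at one end gives L/(3EI) there and L/(6EI) at the far end, so f₁₁ = f₂₂ = 1/EI and f₁₂ = f₂₁ = 0.5/EI.
Compatibility — zero rotation at each built-in end:
  1 M_A + 0.5 M_C = 72.44
  0.5 M_A + 1 M_C = 86.06
Solving the pair gives M_A = 39.22 kN·m and M_C = 66.44 kN·m (hogging).

M_A = 39.22 kN·m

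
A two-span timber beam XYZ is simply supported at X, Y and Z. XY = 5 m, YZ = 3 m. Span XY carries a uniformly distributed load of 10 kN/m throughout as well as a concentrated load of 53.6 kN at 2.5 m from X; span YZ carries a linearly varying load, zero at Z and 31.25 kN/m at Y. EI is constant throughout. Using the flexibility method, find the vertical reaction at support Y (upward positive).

R_Y = 114 kN

Release continuity at Y by inserting a hinge; the redundant is the internal moment M_Y. The primary structure is two simply-supported spans XY and YZ.
Discontinuity in slope at Y on the released structure — sum the simple-span end rotations:
  span XY: UDL 10: wL³/(24EI) = 52.08/EI
  span XY: point load 53.6 at a = 2.5: Pab(L + a)/(6LEI) = 83.75/EI
  span YZ: triangular load, peak 31.25: w₀L³/(45EI) = 18.75/EI
  relative rotation θ_0 = (135.8 + 18.75)/EI = 154.6/EI
A unit hogging moment at Y produces rotation L₁/(3EI) + L₂/(3EI) = 2.667/EI.
Compatibility: M_Y·(L₁+L₂)/(3EI) = θ_0, giving M_Y = 57.97 kN·m (hogging).
Span XY, ΣM about X with M_Y applied at Y: R_Y^{XY}·5 = 259 + 57.97, so R_Y^{XY} = 63.39 kN and R_X = 103.6 − 63.39 = 40.21 kN.
Span YZ, ΣM about Z: R_Y^{YZ}·3 = 93.75 + 57.97, so R_Y^{YZ} = 50.57 kN and R_Z = 46.88 − 50.57 = -3.698 kN.
R_Y = 63.39 + 50.57 = 114 kN.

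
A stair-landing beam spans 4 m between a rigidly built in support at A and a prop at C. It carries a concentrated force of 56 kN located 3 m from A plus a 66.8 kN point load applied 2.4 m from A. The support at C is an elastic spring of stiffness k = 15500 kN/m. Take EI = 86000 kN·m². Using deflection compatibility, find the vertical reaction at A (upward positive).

R_A = 71.78 kN

Release the roller at C. Primary structure: cantilever fixed at A.
Deflection at C on the released cantilever, summing each load's contribution:
  point load 56 at a = 3: Pa²(3L − a)/(6EI) = 756/EI
  point load 66.8 at a = 2.4: Pa²(3L − a)/(6EI) = 615.6/EI
  δ_0 = 1372/EI
Tip deflection under a unit load at C: L³/(3EI) = 21.33/EI.
With EI = 86000 kN·m²: δ_0 = 0.015949 m and δ_{CC} = 0.000248 m/kN.
Compatibility — the spring shortens by R_C/k under the reaction it provides: δ_0 − R_C·δ_{CC} = R_C/k. With 1/k = 0.000065 m/kN, R_C = δ_0 / (δ_{CC} + 1/k) = 0.015949 / (0.000248 + 0.000065) = 51.02 kN.
Vertical equilibrium: R_A = ΣP − R_C = 122.8 − 51.02 = 71.78 kN.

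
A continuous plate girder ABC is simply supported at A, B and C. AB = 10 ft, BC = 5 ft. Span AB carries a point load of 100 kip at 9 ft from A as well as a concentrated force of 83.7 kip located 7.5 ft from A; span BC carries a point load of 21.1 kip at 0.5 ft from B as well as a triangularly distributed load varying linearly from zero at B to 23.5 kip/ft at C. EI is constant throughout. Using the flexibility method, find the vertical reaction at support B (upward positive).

R_B = 240.2 kip

Take M_B as the redundant. Released structure: two simple spans AB and BC with a hinge at B.
Rotations at B on the released spans (each span's end-slope, ×1/EI):
  span AB: point load 100 at a = 9: Pab(L + a)/(6LEI) = 285/EI
  span AB: point load 83.7 at a = 7.5: Pab(L + a)/(6LEI) = 457.7/EI
  span BC: point load 21.1 at a = 0.5: Pab(L + b)/(6LEI) = 15.03/EI
  span BC: triangular load, peak 23.5: 7w₀L³/(360EI) = 57.12/EI
  relative rotation θ_0 = (742.7 + 72.15)/EI = 814.9/EI
A unit hogging moment at B produces rotation L₁/(3EI) + L₂/(3EI) = 5/EI.
Compatibility: M_B·(L₁+L₂)/(3EI) = θ_0, giving M_B = 163 kip·ft (hogging).
Span AB, ΣM about A with M_B applied at B: R_B^{AB}·10 = 1528 + 163, so R_B^{AB} = 169.1 kip and R_A = 183.7 − 169.1 = 14.63 kip.
Span BC, ΣM about C: R_B^{BC}·5 = 192.9 + 163, so R_B^{BC} = 71.17 kip and R_C = 79.85 − 71.17 = 8.681 kip.
R_B = 169.1 + 71.17 = 240.2 kip.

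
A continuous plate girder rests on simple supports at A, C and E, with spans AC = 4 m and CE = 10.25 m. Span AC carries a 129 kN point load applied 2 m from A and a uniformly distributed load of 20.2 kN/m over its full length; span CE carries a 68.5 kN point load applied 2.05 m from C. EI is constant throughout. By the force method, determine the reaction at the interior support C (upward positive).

R_C = 198.4 kN

Release continuity at C by inserting a hinge; the redundant is the internal moment M_C. The primary structure is two simply-supported spans AC and CE.
Discontinuity in slope at C on the released structure — sum the simple-span end rotations:
  span AC: point load 129 at a = 2: Pab(L + a)/(6LEI) = 129/EI
  span AC: UDL 20.2: wL³/(24EI) = 53.87/EI
  span CE: point load 68.5 at a = 2.05: Pab(L + b)/(6LEI) = 345.4/EI
  relative rotation θ_0 = (182.9 + 345.4)/EI = 528.3/EI
A unit hogging moment at C produces rotation L₁/(3EI) + L₂/(3EI) = 4.75/EI.
Compatibility: M_C·(L₁+L₂)/(3EI) = θ_0, giving M_C = 111.2 kN·m (hogging).
Span AC, ΣM about A with M_C applied at C: R_C^{AC}·4 = 419.6 + 111.2, so R_C^{AC} = 132.7 kN and R_A = 209.8 − 132.7 = 77.09 kN.
Span CE, ΣM about E: R_C^{CE}·10.25 = 561.7 + 111.2, so R_C^{CE} = 65.65 kN and R_E = 68.5 − 65.65 = 2.849 kN.
R_C = 132.7 + 65.65 = 198.4 kN.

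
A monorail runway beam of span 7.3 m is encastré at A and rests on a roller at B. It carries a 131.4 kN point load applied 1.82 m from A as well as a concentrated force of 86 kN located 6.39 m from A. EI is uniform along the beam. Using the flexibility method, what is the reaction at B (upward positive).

R_B = 81.24 kN

Release the roller at B. Primary structure: cantilever fixed at A.
Deflection at B on the released cantilever, summing each load's contribution:
  point load 131.4 at a = 1.82: Pa²(3L − a)/(6EI) = 1457/EI
  point load 86 at a = 6.39: Pa²(3L − a)/(6EI) = 9077/EI
  δ_0 = 10534/EI
Tip deflection under a unit load at B: L³/(3EI) = 129.7/EI.
The prop prevents deflection at B: R_B = δ_0/δ_{BB} = 10534/129.7 = 81.24 kN.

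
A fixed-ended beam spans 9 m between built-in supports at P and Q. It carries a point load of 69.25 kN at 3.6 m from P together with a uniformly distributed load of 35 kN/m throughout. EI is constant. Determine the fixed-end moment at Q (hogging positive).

M_Q = 296.1 kN·m

Take the two fixed-end moments M_P, M_Q as redundants; the released structure is the simple span PQ.
On the primary (simply-supported) span, the end slopes from the loading are:
  at P: point load 69.25 at a = 3.6: Pab(L + b)/(6LEI) = 359/EI
  at Q: point load 69.25 at a = 3.6: Pab(L + a)/(6LEI) = 314.1/EI
  at P: UDL 35: wL³/(24EI) = 1063/EI
  at Q: UDL 35: wL³/(24EI) = 1063/EI
  θ_P0 = 1422/EI,  θ_Q0 = 1377/EI
Flexibility coefficients: a unit moment at one end gives L/(3EI) there and L/(6EI) at the far end, so f₁₁ = f₂₂ = 3/EI and f₁₂ = f₂₁ = 1.5/EI.
Compatibility — zero rotation at each built-in end:
  3 M_P + 1.5 M_Q = 1422
  1.5 M_P + 3 M_Q = 1377
Solving the pair gives M_P = 326 kN·m and M_Q = 296.1 kN·m (hogging).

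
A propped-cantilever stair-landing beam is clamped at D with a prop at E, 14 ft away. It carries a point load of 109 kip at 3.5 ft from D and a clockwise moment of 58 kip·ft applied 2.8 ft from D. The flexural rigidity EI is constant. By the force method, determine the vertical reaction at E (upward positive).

Take the reaction at E as the redundant and release it; the primary structure is a cantilever fixed at D.
Primary-structure tip deflection at E by superposition:
  point load 109 at a = 3.5: Pa²(3L − a)/(6EI) = 8568/EI
  clockwise couple 58 at a = 2.8: M₀a(2L − a)/(2EI) = 2046/EI
  δ_0 = 10614/EI
Tip deflection under a unit load at E: L³/(3EI) = 914.7/EI.
The prop prevents deflection at E: R_E = δ_0/δ_{EE} = 10614/914.7 = 11.6 kip.

R_E = 11.6 kip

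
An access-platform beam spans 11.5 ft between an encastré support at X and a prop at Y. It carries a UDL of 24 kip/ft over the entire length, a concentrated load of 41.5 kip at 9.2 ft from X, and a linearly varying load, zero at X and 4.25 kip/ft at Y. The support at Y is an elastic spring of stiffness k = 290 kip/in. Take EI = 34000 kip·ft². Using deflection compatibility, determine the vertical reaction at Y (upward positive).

Take the reaction at Y as the redundant and release it; the primary structure is a cantilever fixed at X.
Deflection at Y on the released cantilever, summing each load's contribution:
  UDL 24: wL⁴/(8EI) = 52470/EI
  point load 41.5 at a = 9.2: Pa²(3L − a)/(6EI) = 14811/EI
  triangular load, peak 4.25 at the free end: 11w₀L⁴/(120EI) = 6814/EI
  δ_0 = 74095/EI
Tip deflection under a unit load at Y: L³/(3EI) = 507/EI.
With EI = 34000 kip·ft²: δ_0 = 2.1793 ft and δ_{YY} = 0.014911 ft/kip.
Compatibility — the spring shortens by R_Y/k under the reaction it provides: δ_0 − R_Y·δ_{YY} = R_Y/k. With 1/k = 1/(290×12) ft/kip = 0.000287 ft/kip, R_Y = δ_0 / (δ_{YY} + 1/k) = 2.1793 / (0.014911 + 0.000287) = 143.4 kip.

R_Y = 143.4 kip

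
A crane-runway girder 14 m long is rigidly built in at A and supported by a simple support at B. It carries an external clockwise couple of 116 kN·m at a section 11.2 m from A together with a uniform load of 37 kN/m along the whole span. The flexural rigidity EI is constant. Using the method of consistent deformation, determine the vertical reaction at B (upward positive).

Take the reaction at B as the redundant and release it; the primary structure is a cantilever fixed at A.
Downward deflection at the released point B due to the loads:
  clockwise couple 116 at a = 11.2: M₀a(2L − a)/(2EI) = 10913/EI
  UDL 37: wL⁴/(8EI) = 177674/EI
  δ_0 = 188587/EI
Tip deflection under a unit load at B: L³/(3EI) = 914.7/EI.
Compatibility at B: δ_0 − R_B·δ_{BB} = 0, so R_B = 188587/914.7 = 206.2 kN.

R_B = 206.2 kN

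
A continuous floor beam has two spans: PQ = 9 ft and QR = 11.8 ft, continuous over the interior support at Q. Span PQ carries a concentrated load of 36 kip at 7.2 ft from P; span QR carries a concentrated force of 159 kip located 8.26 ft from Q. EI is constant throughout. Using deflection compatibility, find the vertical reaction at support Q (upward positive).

Take M_Q as the redundant. Released structure: two simple spans PQ and QR with a hinge at Q.
Rotations at Q on the released spans (each span's end-slope, ×1/EI):
  span PQ: point load 36 at a = 7.2: Pab(L + a)/(6LEI) = 140/EI
  span QR: point load 159 at a = 8.26: Pab(L + b)/(6LEI) = 1007/EI
  relative rotation θ_0 = (140 + 1007)/EI = 1147/EI
A unit hogging moment at Q produces rotation L₁/(3EI) + L₂/(3EI) = 6.933/EI.
Compatibility: M_Q·(L₁+L₂)/(3EI) = θ_0, giving M_Q = 165.5 kip·ft (hogging).
Span PQ, ΣM about P with M_Q applied at Q: R_Q^{PQ}·9 = 259.2 + 165.5, so R_Q^{PQ} = 47.19 kip and R_P = 36 − 47.19 = -11.19 kip.
Span QR, ΣM about R: R_Q^{QR}·11.8 = 562.9 + 165.5, so R_Q^{QR} = 61.72 kip and R_R = 159 − 61.72 = 97.28 kip.
R_Q = 47.19 + 61.72 = 108.9 kip.

R_Q = 108.9 kip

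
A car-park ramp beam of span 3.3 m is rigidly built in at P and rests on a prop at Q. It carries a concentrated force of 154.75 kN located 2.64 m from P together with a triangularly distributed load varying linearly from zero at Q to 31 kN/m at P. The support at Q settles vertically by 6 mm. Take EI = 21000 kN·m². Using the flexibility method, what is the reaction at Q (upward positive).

Take the reaction at Q as the redundant and release it; the primary structure is a cantilever fixed at P.
Deflection at Q on the released cantilever, summing each load's contribution:
  point load 154.75 at a = 2.64: Pa²(3L − a)/(6EI) = 1305/EI
  triangular load, peak 31 at the fixed end: w₀L⁴/(30EI) = 122.5/EI
  δ_0 = 1428/EI
Flexibility coefficient — unit upward force at Q: δ_{QQ} = L³/(3EI) = 11.98/EI.
With EI = 21000 kN·m²: δ_0 = 0.06798 m and δ_{QQ} = 0.00057 m/kN.
Compatibility — the beam at Q must follow the support down by 0.006 m: δ_0 − R_Q·δ_{QQ} = 0.006, so R_Q = (0.06798 − 0.006)/0.00057 = 108.7 kN.

R_Q = 108.7 kN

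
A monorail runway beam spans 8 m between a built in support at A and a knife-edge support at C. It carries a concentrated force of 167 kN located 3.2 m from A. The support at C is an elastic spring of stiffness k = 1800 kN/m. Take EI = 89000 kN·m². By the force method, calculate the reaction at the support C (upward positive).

R_C = 26.93 kN

Choose R_C as the redundant. The primary structure is the cantilever fixed at A.
Primary-structure tip deflection at C by superposition:
  point load 167 at a = 3.2: Pa²(3L − a)/(6EI) = 5928/EI
Flexibility coefficient — unit upward force at C: δ_{CC} = L³/(3EI) = 170.7/EI.
With EI = 89000 kN·m²: δ_0 = 0.06661 m and δ_{CC} = 0.001918 m/kN.
Compatibility — the spring shortens by R_C/k under the reaction it provides: δ_0 − R_C·δ_{CC} = R_C/k. With 1/k = 0.000556 m/kN, R_C = δ_0 / (δ_{CC} + 1/k) = 0.06661 / (0.001918 + 0.000556) = 26.93 kN.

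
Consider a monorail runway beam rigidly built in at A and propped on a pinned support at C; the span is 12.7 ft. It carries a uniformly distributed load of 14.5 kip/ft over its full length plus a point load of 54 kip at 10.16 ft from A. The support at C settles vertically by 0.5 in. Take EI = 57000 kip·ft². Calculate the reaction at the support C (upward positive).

R_C = 103.6 kip

Release the roller at C. Primary structure: cantilever fixed at A.
Primary-structure tip deflection at C by superposition:
  UDL 14.5: wL⁴/(8EI) = 47151/EI
  point load 54 at a = 10.16: Pa²(3L − a)/(6EI) = 25957/EI
  δ_0 = 73108/EI
Flexibility coefficient — unit upward force at C: δ_{CC} = L³/(3EI) = 682.8/EI.
With EI = 57000 kip·ft²: δ_0 = 1.2826 ft and δ_{CC} = 0.011979 ft/kip.
Compatibility — the beam at C must follow the support down by 0.04167 ft: δ_0 − R_C·δ_{CC} = 0.04167, so R_C = (1.2826 − 0.04167)/0.011979 = 103.6 kip.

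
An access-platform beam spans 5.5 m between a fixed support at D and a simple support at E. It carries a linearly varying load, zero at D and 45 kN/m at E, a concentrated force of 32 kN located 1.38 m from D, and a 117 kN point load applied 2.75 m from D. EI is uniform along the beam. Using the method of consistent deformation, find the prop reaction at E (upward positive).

Remove the prop at E; the released (primary) structure is a cantilever built in at D.
Primary-structure tip deflection at E by superposition:
  triangular load, peak 45 at the free end: 11w₀L⁴/(120EI) = 3775/EI
  point load 32 at a = 1.38: Pa²(3L − a)/(6EI) = 153.6/EI
  point load 117 at a = 2.75: Pa²(3L − a)/(6EI) = 2028/EI
  δ_0 = 5956/EI
Flexibility coefficient — unit upward force at E: δ_{EE} = L³/(3EI) = 55.46/EI.
Compatibility at E: δ_0 − R_E·δ_{EE} = 0, so R_E = 5956/55.46 = 107.4 kN.

R_E = 107.4 kN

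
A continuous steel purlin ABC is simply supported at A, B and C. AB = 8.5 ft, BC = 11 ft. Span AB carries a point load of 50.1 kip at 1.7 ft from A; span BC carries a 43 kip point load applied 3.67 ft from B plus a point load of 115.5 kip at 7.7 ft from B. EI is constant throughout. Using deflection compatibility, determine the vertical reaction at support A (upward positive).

Release continuity at B by inserting a hinge; the redundant is the internal moment M_B. The primary structure is two simply-supported spans AB and BC.
Discontinuity in slope at B on the released structure — sum the simple-span end rotations:
  span AB: point load 50.1 at a = 1.7: Pab(L + a)/(6LEI) = 115.8/EI
  span BC: point load 43 at a = 3.67: Pab(L + b)/(6LEI) = 321.3/EI
  span BC: point load 115.5 at a = 7.7: Pab(L + b)/(6LEI) = 635.9/EI
  relative rotation θ_0 = (115.8 + 957.1)/EI = 1073/EI
A unit hogging moment at B produces rotation L₁/(3EI) + L₂/(3EI) = 6.5/EI.
Compatibility: M_B·(L₁+L₂)/(3EI) = θ_0, giving M_B = 165.1 kip·ft (hogging).
Span AB, ΣM about A with M_B applied at B: R_B^{AB}·8.5 = 85.17 + 165.1, so R_B^{AB} = 29.44 kip and R_A = 50.1 − 29.44 = 20.66 kip.

R_A = 20.66 kip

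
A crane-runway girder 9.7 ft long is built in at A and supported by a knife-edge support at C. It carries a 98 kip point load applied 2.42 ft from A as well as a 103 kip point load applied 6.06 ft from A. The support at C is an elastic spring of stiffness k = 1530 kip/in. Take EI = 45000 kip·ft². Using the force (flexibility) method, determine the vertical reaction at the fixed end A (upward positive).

Choose R_C as the redundant. The primary structure is the cantilever fixed at A.
Downward deflection at the released point C due to the loads:
  point load 98 at a = 2.42: Pa²(3L − a)/(6EI) = 2552/EI
  point load 103 at a = 6.06: Pa²(3L − a)/(6EI) = 14525/EI
  δ_0 = 17077/EI
Tip deflection under a unit load at C: L³/(3EI) = 304.2/EI.
With EI = 45000 kip·ft²: δ_0 = 0.37949 ft and δ_{CC} = 0.006761 ft/kip.
Compatibility — the spring shortens by R_C/k under the reaction it provides: δ_0 − R_C·δ_{CC} = R_C/k. With 1/k = 1/(1530×12) ft/kip = 0.000054 ft/kip, R_C = δ_0 / (δ_{CC} + 1/k) = 0.37949 / (0.006761 + 0.000054) = 55.68 kip.
Vertical equilibrium: R_A = ΣP − R_C = 201 − 55.68 = 145.3 kip.

R_A = 145.3 kip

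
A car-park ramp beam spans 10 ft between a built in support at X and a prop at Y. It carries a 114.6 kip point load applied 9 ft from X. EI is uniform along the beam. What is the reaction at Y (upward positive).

Take the reaction at Y as the redundant and release it; the primary structure is a cantilever fixed at X.
Deflection at Y on the released cantilever, summing each load's contribution:
  point load 114.6 at a = 9: Pa²(3L − a)/(6EI) = 32489/EI
Flexibility coefficient — unit upward force at Y: δ_{YY} = L³/(3EI) = 333.3/EI.
Compatibility at Y: δ_0 − R_Y·δ_{YY} = 0, so R_Y = 32489/333.3 = 97.47 kip.

R_Y = 97.47 kip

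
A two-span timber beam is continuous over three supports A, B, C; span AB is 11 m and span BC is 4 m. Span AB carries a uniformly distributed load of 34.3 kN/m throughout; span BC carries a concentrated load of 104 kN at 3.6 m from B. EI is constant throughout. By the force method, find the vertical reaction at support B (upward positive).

R_B = 330.6 kN

Insert a hinge at B; M_B is the redundant, and each span becomes simply supported.
Discontinuity in slope at B on the released structure — sum the simple-span end rotations:
  span AB: UDL 34.3: wL³/(24EI) = 1902/EI
  span BC: point load 104 at a = 3.6: Pab(L + b)/(6LEI) = 27.46/EI
  relative rotation θ_0 = (1902 + 27.46)/EI = 1930/EI
A unit hogging moment at B produces rotation L₁/(3EI) + L₂/(3EI) = 5/EI.
Compatibility: M_B·(L₁+L₂)/(3EI) = θ_0, giving M_B = 385.9 kN·m (hogging).
Span AB, ΣM about A with M_B applied at B: R_B^{AB}·11 = 2075 + 385.9, so R_B^{AB} = 223.7 kN and R_A = 377.3 − 223.7 = 153.6 kN.
Span BC, ΣM about C: R_B^{BC}·4 = 41.6 + 385.9, so R_B^{BC} = 106.9 kN and R_C = 104 − 106.9 = -2.884 kN.
R_B = 223.7 + 106.9 = 330.6 kN.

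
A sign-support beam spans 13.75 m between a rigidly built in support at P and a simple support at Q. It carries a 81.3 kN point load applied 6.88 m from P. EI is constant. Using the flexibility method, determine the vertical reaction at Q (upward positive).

Release the roller at Q. Primary structure: cantilever fixed at P.
Free-end deflection of the primary structure under the applied loading (downward +):
  point load 81.3 at a = 6.88: Pa²(3L − a)/(6EI) = 22044/EI
Flexibility coefficient — unit upward force at Q: δ_{QQ} = L³/(3EI) = 866.5/EI.
Compatibility at Q: δ_0 − R_Q·δ_{QQ} = 0, so R_Q = 22044/866.5 = 25.44 kN.

R_Q = 25.44 kN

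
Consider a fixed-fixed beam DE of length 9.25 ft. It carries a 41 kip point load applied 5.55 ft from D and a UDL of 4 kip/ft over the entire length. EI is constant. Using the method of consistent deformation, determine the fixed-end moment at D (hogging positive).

Take the two fixed-end moments M_D, M_E as redundants; the released structure is the simple span DE.
Simple-span end rotations at D and E under the given loads:
  at D: point load 41 at a = 5.55: Pab(L + b)/(6LEI) = 196.5/EI
  at E: point load 41 at a = 5.55: Pab(L + a)/(6LEI) = 224.5/EI
  at D: UDL 4: wL³/(24EI) = 131.9/EI
  at E: UDL 4: wL³/(24EI) = 131.9/EI
  θ_D0 = 328.4/EI,  θ_E0 = 356.4/EI
Flexibility coefficients: a unit moment at one end gives L/(3EI) there and L/(6EI) at the far end, so f₁₁ = f₂₂ = 3.083/EI and f₁₂ = f₂₁ = 1.542/EI.
Compatibility — zero rotation at each built-in end:
  3.083 M_D + 1.542 M_E = 328.4
  1.542 M_D + 3.083 M_E = 356.4
Solving the pair gives M_D = 64.93 kip·ft and M_E = 83.13 kip·ft (hogging).

M_D = 64.93 kip·ft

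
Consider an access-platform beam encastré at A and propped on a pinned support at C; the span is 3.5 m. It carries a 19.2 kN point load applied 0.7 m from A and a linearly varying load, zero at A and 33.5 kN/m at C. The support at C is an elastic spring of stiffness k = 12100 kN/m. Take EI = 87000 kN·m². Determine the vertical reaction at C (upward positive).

R_C = 22.17 kN

Choose R_C as the redundant. The primary structure is the cantilever fixed at A.
Free-end deflection of the primary structure under the applied loading (downward +):
  point load 19.2 at a = 0.7: Pa²(3L − a)/(6EI) = 15.37/EI
  triangular load, peak 33.5 at the free end: 11w₀L⁴/(120EI) = 460.8/EI
  δ_0 = 476.2/EI
Tip deflection under a unit load at C: L³/(3EI) = 14.29/EI.
With EI = 87000 kN·m²: δ_0 = 0.005473 m and δ_{CC} = 0.000164 m/kN.
Compatibility — the spring shortens by R_C/k under the reaction it provides: δ_0 − R_C·δ_{CC} = R_C/k. With 1/k = 0.000083 m/kN, R_C = δ_0 / (δ_{CC} + 1/k) = 0.005473 / (0.000164 + 0.000083) = 22.17 kN.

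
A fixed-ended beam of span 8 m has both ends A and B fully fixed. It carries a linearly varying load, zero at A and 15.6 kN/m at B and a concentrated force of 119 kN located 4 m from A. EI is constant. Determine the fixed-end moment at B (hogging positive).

Release both end moments; the primary structure is a simply-supported span AB with redundants M_A and M_B.
On the primary (simply-supported) span, the end slopes from the loading are:
  at A: triangular load, peak 15.6: 7w₀L³/(360EI) = 155.3/EI
  at B: triangular load, peak 15.6: w₀L³/(45EI) = 177.5/EI
  at A: point load 119 at a = 4: Pab(L + b)/(6LEI) = 476/EI
  at B: point load 119 at a = 4: Pab(L + a)/(6LEI) = 476/EI
  θ_A0 = 631.3/EI,  θ_B0 = 653.5/EI
Flexibility coefficients: a unit moment at one end gives L/(3EI) there and L/(6EI) at the far end, so f₁₁ = f₂₂ = 2.667/EI and f₁₂ = f₂₁ = 1.333/EI.
Compatibility — zero rotation at each built-in end:
  2.667 M_A + 1.333 M_B = 631.3
  1.333 M_A + 2.667 M_B = 653.5
Solving the pair gives M_A = 152.3 kN·m and M_B = 168.9 kN·m (hogging).

M_B = 168.9 kN·m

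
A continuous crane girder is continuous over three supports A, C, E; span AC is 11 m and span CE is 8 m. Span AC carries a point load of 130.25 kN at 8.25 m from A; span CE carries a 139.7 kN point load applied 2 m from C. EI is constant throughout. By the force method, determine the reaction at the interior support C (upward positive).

Take M_C as the redundant. Released structure: two simple spans AC and CE with a hinge at C.
End slopes at the hinge C, treating each span as simply supported:
  span AC: point load 130.25 at a = 8.25: Pab(L + a)/(6LEI) = 861.9/EI
  span CE: point load 139.7 at a = 2: Pab(L + b)/(6LEI) = 488.9/EI
  relative rotation θ_0 = (861.9 + 488.9)/EI = 1351/EI
A unit hogging moment at C produces rotation L₁/(3EI) + L₂/(3EI) = 6.333/EI.
Slope continuity at C: θ_0 = M_C·6.333/EI, so M_C = 1351/6.333 = 213.3 kN·m (hogging).
Span AC, ΣM about A with M_C applied at C: R_C^{AC}·11 = 1075 + 213.3, so R_C^{AC} = 117.1 kN and R_A = 130.2 − 117.1 = 13.17 kN.
Span CE, ΣM about E: R_C^{CE}·8 = 838.2 + 213.3, so R_C^{CE} = 131.4 kN and R_E = 139.7 − 131.4 = 8.264 kN.
R_C = 117.1 + 131.4 = 248.5 kN.

R_C = 248.5 kN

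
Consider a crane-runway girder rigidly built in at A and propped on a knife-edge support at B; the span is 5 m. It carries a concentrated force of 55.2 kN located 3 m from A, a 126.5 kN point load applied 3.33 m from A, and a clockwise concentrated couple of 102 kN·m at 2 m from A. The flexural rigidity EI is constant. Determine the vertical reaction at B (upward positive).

R_B = 108.9 kN

Release the roller at B. Primary structure: cantilever fixed at A.
Deflection at B on the released cantilever, summing each load's contribution:
  point load 55.2 at a = 3: Pa²(3L − a)/(6EI) = 993.6/EI
  point load 126.5 at a = 3.33: Pa²(3L − a)/(6EI) = 2728/EI
  clockwise couple 102 at a = 2: M₀a(2L − a)/(2EI) = 816/EI
  δ_0 = 4538/EI
Tip deflection under a unit load at B: L³/(3EI) = 41.67/EI.
The prop prevents deflection at B: R_B = δ_0/δ_{BB} = 4538/41.67 = 108.9 kN.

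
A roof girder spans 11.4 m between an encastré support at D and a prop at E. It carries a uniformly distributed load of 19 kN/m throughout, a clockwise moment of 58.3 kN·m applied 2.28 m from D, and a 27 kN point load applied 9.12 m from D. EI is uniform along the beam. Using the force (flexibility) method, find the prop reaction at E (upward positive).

Remove the prop at E; the released (primary) structure is a cantilever built in at D.
Downward deflection at the released point E due to the loads:
  UDL 19: wL⁴/(8EI) = 40113/EI
  clockwise couple 58.3 at a = 2.28: M₀a(2L − a)/(2EI) = 1364/EI
  point load 27 at a = 9.12: Pa²(3L − a)/(6EI) = 9387/EI
  δ_0 = 50864/EI
Tip deflection under a unit load at E: L³/(3EI) = 493.8/EI.
The prop prevents deflection at E: R_E = δ_0/δ_{EE} = 50864/493.8 = 103 kN.

R_E = 103 kN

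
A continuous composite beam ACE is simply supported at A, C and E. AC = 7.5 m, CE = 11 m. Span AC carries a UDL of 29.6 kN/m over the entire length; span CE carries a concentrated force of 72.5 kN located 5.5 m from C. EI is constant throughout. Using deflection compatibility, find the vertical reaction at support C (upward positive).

Insert a hinge at C; M_C is the redundant, and each span becomes simply supported.
Discontinuity in slope at C on the released structure — sum the simple-span end rotations:
  span AC: UDL 29.6: wL³/(24EI) = 520.3/EI
  span CE: point load 72.5 at a = 5.5: Pab(L + b)/(6LEI) = 548.3/EI
  relative rotation θ_0 = (520.3 + 548.3)/EI = 1069/EI
A unit hogging moment at C produces rotation L₁/(3EI) + L₂/(3EI) = 6.167/EI.
Compatibility: M_C·(L₁+L₂)/(3EI) = θ_0, giving M_C = 173.3 kN·m (hogging).
Span AC, ΣM about A with M_C applied at C: R_C^{AC}·7.5 = 832.5 + 173.3, so R_C^{AC} = 134.1 kN and R_A = 222 − 134.1 = 87.9 kN.
Span CE, ΣM about E: R_C^{CE}·11 = 398.8 + 173.3, so R_C^{CE} = 52 kN and R_E = 72.5 − 52 = 20.5 kN.
R_C = 134.1 + 52 = 186.1 kN.

R_C = 186.1 kN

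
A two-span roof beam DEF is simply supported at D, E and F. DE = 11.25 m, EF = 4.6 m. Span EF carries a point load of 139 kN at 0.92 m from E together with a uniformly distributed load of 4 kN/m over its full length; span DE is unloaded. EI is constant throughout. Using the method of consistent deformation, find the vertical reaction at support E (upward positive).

Release continuity at E by inserting a hinge; the redundant is the internal moment M_E. The primary structure is two simply-supported spans DE and EF.
End slopes at the hinge E, treating each span as simply supported:
  span EF: point load 139 at a = 0.92: Pab(L + b)/(6LEI) = 141.2/EI
  span EF: UDL 4: wL³/(24EI) = 16.22/EI
  relative rotation θ_0 = (0 + 157.4)/EI = 157.4/EI
A unit hogging moment at E produces rotation L₁/(3EI) + L₂/(3EI) = 5.283/EI.
Slope continuity at E: θ_0 = M_E·5.283/EI, so M_E = 157.4/5.283 = 29.79 kN·m (hogging).
Span DE, ΣM about D with M_E applied at E: R_E^{DE}·11.25 = 0 + 29.79, so R_E^{DE} = 2.648 kN and R_D = 0 − 2.648 = -2.648 kN.
Span EF, ΣM about F: R_E^{EF}·4.6 = 553.8 + 29.79, so R_E^{EF} = 126.9 kN and R_F = 157.4 − 126.9 = 30.52 kN.
R_E = 2.648 + 126.9 = 129.5 kN.

R_E = 129.5 kN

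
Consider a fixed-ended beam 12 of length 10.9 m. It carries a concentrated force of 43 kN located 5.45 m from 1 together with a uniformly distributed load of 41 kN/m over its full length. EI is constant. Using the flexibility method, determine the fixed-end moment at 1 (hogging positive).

M_1 = 464.5 kN·m

Release both end moments; the primary structure is a simply-supported span 12 with redundants M_1 and M_2.
On the primary (simply-supported) span, the end slopes from the loading are:
  at 1: point load 43 at a = 5.45: Pab(L + b)/(6LEI) = 319.3/EI
  at 2: point load 43 at a = 5.45: Pab(L + a)/(6LEI) = 319.3/EI
  at 1: UDL 41: wL³/(24EI) = 2212/EI
  at 2: UDL 41: wL³/(24EI) = 2212/EI
  θ_10 = 2532/EI,  θ_20 = 2532/EI
Flexibility coefficients: a unit moment at one end gives L/(3EI) there and L/(6EI) at the far end, so f₁₁ = f₂₂ = 3.633/EI and f₁₂ = f₂₁ = 1.817/EI.
Compatibility — zero rotation at each built-in end:
  3.633 M_1 + 1.817 M_2 = 2532
  1.817 M_1 + 3.633 M_2 = 2532
Solving the pair gives M_1 = 464.5 kN·m and M_2 = 464.5 kN·m (hogging).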